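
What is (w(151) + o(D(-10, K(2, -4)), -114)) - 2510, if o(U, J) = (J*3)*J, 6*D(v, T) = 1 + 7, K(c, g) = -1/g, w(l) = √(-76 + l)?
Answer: 36478 + 5*√3 ≈ 36487.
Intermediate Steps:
D(v, T) = 4/3 (D(v, T) = (1 + 7)/6 = (⅙)*8 = 4/3)
o(U, J) = 3*J² (o(U, J) = (3*J)*J = 3*J²)
(w(151) + o(D(-10, K(2, -4)), -114)) - 2510 = (√(-76 + 151) + 3*(-114)²) - 2510 = (√75 + 3*12996) - 2510 = (5*√3 + 38988) - 2510 = (38988 + 5*√3) - 2510 = 36478 + 5*√3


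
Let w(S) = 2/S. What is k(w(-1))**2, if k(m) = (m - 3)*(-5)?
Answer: 625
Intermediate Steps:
k(m) = 15 - 5*m (k(m) = (-3 + m)*(-5) = 15 - 5*m)
k(w(-1))**2 = (15 - 10/(-1))**2 = (15 - 10*(-1))**2 = (15 - 5*(-2))**2 = (15 + 10)**2 = 25**2 = 625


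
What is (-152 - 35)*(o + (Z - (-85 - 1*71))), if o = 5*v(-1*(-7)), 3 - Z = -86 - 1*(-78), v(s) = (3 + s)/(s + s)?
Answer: -223278/7 ≈ -31897.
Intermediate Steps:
v(s) = (3 + s)/(2*s) (v(s) = (3 + s)/((2*s)) = (3 + s)*(1/(2*s)) = (3 + s)/(2*s))
Z = 11 (Z = 3 - (-86 - 1*(-78)) = 3 - (-86 + 78) = 3 - 1*(-8) = 3 + 8 = 11)
o = 25/7 (o = 5*((3 - 1*(-7))/(2*((-1*(-7))))) = 5*((½)*(3 + 7)/7) = 5*((½)*(⅐)*10) = 5*(5/7) = 25/7 ≈ 3.5714)
(-152 - 35)*(o + (Z - (-85 - 1*71))) = (-152 - 35)*(25/7 + (11 - (-85 - 1*71))) = -187*(25/7 + (11 - (-85 - 71))) = -187*(25/7 + (11 - 1*(-156))) = -187*(25/7 + (11 + 156)) = -187*(25/7 + 167) = -187*1194/7 = -223278/7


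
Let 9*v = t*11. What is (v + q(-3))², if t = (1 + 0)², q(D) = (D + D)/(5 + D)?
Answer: 256/81 ≈ 3.1605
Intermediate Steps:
q(D) = 2*D/(5 + D) (q(D) = (2*D)/(5 + D) = 2*D/(5 + D))
t = 1 (t = 1² = 1)
v = 11/9 (v = (1*11)/9 = (⅑)*11 = 11/9 ≈ 1.2222)
(v + q(-3))² = (11/9 + 2*(-3)/(5 - 3))² = (11/9 + 2*(-3)/2)² = (11/9 + 2*(-3)*(½))² = (11/9 - 3)² = (-16/9)² = 256/81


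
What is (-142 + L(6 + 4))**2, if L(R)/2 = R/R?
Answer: 19600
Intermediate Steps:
L(R) = 2 (L(R) = 2*(R/R) = 2*1 = 2)
(-142 + L(6 + 4))**2 = (-142 + 2)**2 = (-140)**2 = 19600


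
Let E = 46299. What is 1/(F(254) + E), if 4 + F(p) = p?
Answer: 1/46549 ≈ 2.1483e-5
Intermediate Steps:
F(p) = -4 + p
1/(F(254) + E) = 1/((-4 + 254) + 46299) = 1/(250 + 46299) = 1/46549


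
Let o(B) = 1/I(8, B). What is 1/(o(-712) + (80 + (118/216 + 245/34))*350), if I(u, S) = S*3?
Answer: 326808/10037339747 ≈ 3.2559e-5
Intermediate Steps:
I(u, S) = 3*S
o(B) = 1/(3*B)
1/(o(-712) + (80 + (118/216 + 245/34))*350) = 1/((⅓)/(-712) + (80 + (118/216 + 245/34))*350) = 1/((⅓)*(-1/712) + (80 + (118*(1/216) + 245*(1/34)))*350) = 1/(-1/2136 + (80 + (59/108 + 245/34))*350) = 1/(-1/2136 + (80 + 14233/1836)*350) = 1/(-1/2136 + (161113/1836)*350) = 1/(-1/2136 + 28194775/918) = 1/(10037339747/326808) = 326808/10037339747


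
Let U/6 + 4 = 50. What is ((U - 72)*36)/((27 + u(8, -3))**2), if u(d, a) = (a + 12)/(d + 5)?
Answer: 2873/300 ≈ 9.5767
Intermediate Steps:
U = 276 (U = -24 + 6*50 = -24 + 300 = 276)
u(d, a) = (12 + a)/(5 + d)
((U - 72)*36)/((27 + u(8, -3))**2) = ((276 - 72)*36)/((27 + (12 - 3)/(5 + 8))**2) = (204*36)/((27 + 9/13)**2) = 7344/((27 + (1/13)*9)**2) = 7344/((27 + 9/13)**2) = 7344/((360/13)**2) = 7344/(129600/169) = 7344*(169/129600) = 2873/300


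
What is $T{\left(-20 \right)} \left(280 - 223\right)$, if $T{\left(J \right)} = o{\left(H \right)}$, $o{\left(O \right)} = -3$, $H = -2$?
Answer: $-171$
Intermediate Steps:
$T{\left(J \right)} = -3$
$T{\left(-20 \right)} \left(280 - 223\right) = - 3 \left(280 - 223\right) = \left(-3\right) 57 = -171$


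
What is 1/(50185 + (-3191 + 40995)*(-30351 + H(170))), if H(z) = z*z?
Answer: -1/54803419 ≈ -1.8247e-8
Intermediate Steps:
H(z) = z²
1/(50185 + (-3191 + 40995)*(-30351 + H(170))) = 1/(50185 + (-3191 + 40995)*(-30351 + 170²)) = 1/(50185 + 37804*(-30351 + 28900)) = 1/(50185 + 37804*(-1451)) = 1/(50185 - 54853604) = 1/(-54803419) = -1/54803419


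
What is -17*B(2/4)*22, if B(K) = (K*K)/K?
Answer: -187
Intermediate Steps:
B(K) = K (B(K) = K²/K = K)
-17*B(2/4)*22 = -34/4*22 = -17*½*22 = -17/2*22 = -187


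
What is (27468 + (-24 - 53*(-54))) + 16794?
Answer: 47100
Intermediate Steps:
(27468 + (-24 - 53*(-54))) + 16794 = (27468 + (-24 + 2862)) + 16794 = (27468 + 2838) + 16794 = 30306 + 16794 = 47100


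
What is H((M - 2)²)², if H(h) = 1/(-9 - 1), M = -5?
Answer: 1/100 ≈ 0.010000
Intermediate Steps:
H(h) = -⅒ (H(h) = 1/(-10) = -⅒)
H((M - 2)²)² = (-⅒)² = 1/100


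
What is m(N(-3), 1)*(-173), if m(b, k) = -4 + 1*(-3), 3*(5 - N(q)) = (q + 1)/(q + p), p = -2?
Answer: 1211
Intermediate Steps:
N(q) = 5 - (1 + q)/(3*(-2 + q)) (N(q) = 5 - (q + 1)/(3*(q - 2)) = 5 - (1 + q)/(3*(-2 + q)))
m(b, k) = -7 (m(b, k) = -4 - 3 = -7)
m(N(-3), 1)*(-173) = -7*(-173) = 1211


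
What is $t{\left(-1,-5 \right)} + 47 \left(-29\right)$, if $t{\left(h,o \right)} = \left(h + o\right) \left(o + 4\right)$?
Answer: $-1357$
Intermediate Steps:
$t{\left(h,o \right)} = \left(4 + o\right) \left(h + o\right)$ ($t{\left(h,o \right)} = \left(h + o\right) \left(4 + o\right) = \left(4 + o\right) \left(h + o\right)$)
$t{\left(-1,-5 \right)} + 47 \left(-29\right) = \left(\left(-5\right)^{2} + 4 \left(-1\right) + 4 \left(-5\right) - -5\right) + 47 \left(-29\right) = \left(25 - 4 - 20 + 5\right) - 1363 = 6 - 1363 = -1357$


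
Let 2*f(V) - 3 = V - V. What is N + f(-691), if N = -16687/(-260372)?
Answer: 407245/260372 ≈ 1.5641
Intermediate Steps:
f(V) = 3/2 (f(V) = 3/2 + (V - V)/2 = 3/2 + (½)*0 = 3/2 + 0 = 3/2)
N = 16687/260372 (N = -16687*(-1/260372) = 16687/260372 ≈ 0.064089)
N + f(-691) = 16687/260372 + 3/2 = 407245/260372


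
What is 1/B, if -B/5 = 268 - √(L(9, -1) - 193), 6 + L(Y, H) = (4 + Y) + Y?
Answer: -268/360005 - I*√177/360005 ≈ -0.00074443 - 3.6955e-5*I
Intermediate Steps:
L(Y, H) = -2 + 2*Y (L(Y, H) = -6 + ((4 + Y) + Y) = -6 + (4 + 2*Y) = -2 + 2*Y)
B = -1340 + 5*I*√177 (B = -5*(268 - √((-2 + 2*9) - 193)) = -5*(268 - √((-2 + 18) - 193)) = -5*(268 - √(16 - 193)) = -5*(268 - √(-177)) = -5*(268 - I*√177) = -1340 + 5*I*√177 ≈ -1340.0 + 66.521*I)
1/B = 1/(-1340 + 5*I*√177)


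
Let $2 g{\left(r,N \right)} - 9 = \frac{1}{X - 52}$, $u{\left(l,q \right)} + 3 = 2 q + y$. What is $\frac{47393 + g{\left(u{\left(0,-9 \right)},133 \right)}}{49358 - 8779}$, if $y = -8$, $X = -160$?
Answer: $\frac{20096539}{17205496} \approx 1.168$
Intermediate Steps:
$u{\left(l,q \right)} = -11 + 2 q$ ($u{\left(l,q \right)} = -3 + \left(2 q - 8\right) = -3 + \left(-8 + 2 q\right) = -11 + 2 q$)
$g{\left(r,N \right)} = \frac{1907}{424}$ ($g{\left(r,N \right)} = \frac{9}{2} + \frac{1}{2 \left(-160 - 52\right)} = \frac{9}{2} + \frac{1}{2 \left(-212\right)} = \frac{9}{2} + \frac{1}{2} \left(- \frac{1}{212}\right) = \frac{9}{2} - \frac{1}{424} = \frac{1907}{424}$)
$\frac{47393 + g{\left(u{\left(0,-9 \right)},133 \right)}}{49358 - 8779} = \frac{47393 + \frac{1907}{424}}{49358 - 8779} = \frac{20096539}{424 \cdot 40579} = \frac{20096539}{424} \cdot \frac{1}{40579} = \frac{20096539}{17205496}$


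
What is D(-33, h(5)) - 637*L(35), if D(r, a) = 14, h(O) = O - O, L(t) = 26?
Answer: -16548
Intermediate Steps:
h(O) = 0
D(-33, h(5)) - 637*L(35) = 14 - 637*26 = 14 - 16562 = -16548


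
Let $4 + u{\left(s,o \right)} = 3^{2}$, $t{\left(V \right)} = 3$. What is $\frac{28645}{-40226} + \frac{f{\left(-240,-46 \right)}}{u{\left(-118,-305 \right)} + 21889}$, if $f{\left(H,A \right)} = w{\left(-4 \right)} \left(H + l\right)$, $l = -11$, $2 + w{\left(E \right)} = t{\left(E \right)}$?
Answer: $- \frac{159312589}{220177011} \approx -0.72357$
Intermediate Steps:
$w{\left(E \right)} = 1$ ($w{\left(E \right)} = -2 + 3 = 1$)
$u{\left(s,o \right)} = 5$ ($u{\left(s,o \right)} = -4 + 3^{2} = -4 + 9 = 5$)
$f{\left(H,A \right)} = -11 + H$ ($f{\left(H,A \right)} = 1 \left(H - 11\right) = 1 \left(-11 + H\right) = -11 + H$)
$\frac{28645}{-40226} + \frac{f{\left(-240,-46 \right)}}{u{\left(-118,-305 \right)} + 21889} = \frac{28645}{-40226} + \frac{-11 - 240}{5 + 21889} = 28645 \left(- \frac{1}{40226}\right) - \frac{251}{21894} = - \frac{28645}{40226} - \frac{251}{21894} = - \frac{159312589}{220177011}$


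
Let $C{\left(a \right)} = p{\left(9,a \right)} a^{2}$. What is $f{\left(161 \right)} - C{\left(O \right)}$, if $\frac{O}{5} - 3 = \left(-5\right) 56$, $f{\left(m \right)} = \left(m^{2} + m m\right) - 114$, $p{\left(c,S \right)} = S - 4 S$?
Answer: $-7970173147$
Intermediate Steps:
$p{\left(c,S \right)} = - 3 S$
$f{\left(m \right)} = -114 + 2 m^{2}$ ($f{\left(m \right)} = \left(m^{2} + m^{2}\right) - 114 = 2 m^{2} - 114 = -114 + 2 m^{2}$)
$O = -1385$ ($O = 15 + 5 \left(\left(-5\right) 56\right) = 15 + 5 \left(-280\right) = 15 - 1400 = -1385$)
$C{\left(a \right)} = - 3 a^{3}$ ($C{\left(a \right)} = - 3 a a^{2} = - 3 a^{3}$)
$f{\left(161 \right)} - C{\left(O \right)} = \left(-114 + 2 \cdot 161^{2}\right) - - 3 \left(-1385\right)^{3} = \left(-114 + 2 \cdot 25921\right) - \left(-3\right) \left(-2656741625\right) = \left(-114 + 51842\right) - 7970224875 = 51728 - 7970224875 = -7970173147$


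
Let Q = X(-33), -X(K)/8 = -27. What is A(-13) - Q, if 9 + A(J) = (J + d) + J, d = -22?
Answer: -273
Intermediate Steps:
X(K) = 216 (X(K) = -8*(-27) = 216)
Q = 216
A(J) = -31 + 2*J (A(J) = -9 + ((J - 22) + J) = -9 + ((-22 + J) + J) = -9 + (-22 + 2*J) = -31 + 2*J)
A(-13) - Q = (-31 + 2*(-13)) - 1*216 = (-31 - 26) - 216 = -57 - 216 = -273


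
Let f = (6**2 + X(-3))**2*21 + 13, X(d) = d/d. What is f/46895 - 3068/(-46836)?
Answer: 372742723/549093555 ≈ 0.67883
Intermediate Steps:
X(d) = 1
f = 28762 (f = (6**2 + 1)**2*21 + 13 = (36 + 1)**2*21 + 13 = 37**2*21 + 13 = 1369*21 + 13 = 28749 + 13 = 28762)
f/46895 - 3068/(-46836) = 28762/46895 - 3068/(-46836) = 28762*(1/46895) - 3068*(-1/46836) = 28762/46895 + 767/11709 = 372742723/549093555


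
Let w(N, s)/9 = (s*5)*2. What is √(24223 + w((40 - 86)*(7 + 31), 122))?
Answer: √35203 ≈ 187.62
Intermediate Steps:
w(N, s) = 90*s (w(N, s) = 9*((s*5)*2) = 9*((5*s)*2) = 9*(10*s) = 90*s)
√(24223 + w((40 - 86)*(7 + 31), 122)) = √(24223 + 90*122) = √(24223 + 10980) = √35203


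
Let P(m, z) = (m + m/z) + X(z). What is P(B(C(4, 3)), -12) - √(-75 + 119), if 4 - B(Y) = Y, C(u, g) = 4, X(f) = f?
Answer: -12 - 2*√11 ≈ -18.633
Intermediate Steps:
B(Y) = 4 - Y
P(m, z) = m + z + m/z (P(m, z) = (m + m/z) + z = m + z + m/z)
P(B(C(4, 3)), -12) - √(-75 + 119) = ((4 - 1*4) - 12 + (4 - 1*4)/(-12)) - √(-75 + 119) = ((4 - 4) - 12 + (4 - 4)*(-1/12)) - √44 = (0 - 12 + 0*(-1/12)) - 2*√11 = (0 - 12 + 0) - 2*√11 = -12 - 2*√11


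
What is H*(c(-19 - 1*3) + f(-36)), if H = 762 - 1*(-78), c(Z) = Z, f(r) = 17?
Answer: -4200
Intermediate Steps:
H = 840 (H = 762 + 78 = 840)
H*(c(-19 - 1*3) + f(-36)) = 840*((-19 - 1*3) + 17) = 840*((-19 - 3) + 17) = 840*(-22 + 17) = 840*(-5) = -4200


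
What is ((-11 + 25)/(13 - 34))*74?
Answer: -148/3 ≈ -49.333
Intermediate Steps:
((-11 + 25)/(13 - 34))*74 = (14/(-21))*74 = (14*(-1/21))*74 = -2/3*74 = -148/3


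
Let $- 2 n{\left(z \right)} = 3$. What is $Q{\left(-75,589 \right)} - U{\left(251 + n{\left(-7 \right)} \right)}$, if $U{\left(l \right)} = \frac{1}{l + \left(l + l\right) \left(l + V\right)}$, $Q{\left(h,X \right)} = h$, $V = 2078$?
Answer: $- \frac{87125401}{1161672} \approx -75.0$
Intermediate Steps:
$n{\left(z \right)} = - \frac{3}{2}$ ($n{\left(z \right)} = \left(- \frac{1}{2}\right) 3 = - \frac{3}{2}$)
$U{\left(l \right)} = \frac{1}{l + 2 l \left(2078 + l\right)}$ ($U{\left(l \right)} = \frac{1}{l + \left(l + l\right) \left(l + 2078\right)} = \frac{1}{l + 2 l \left(2078 + l\right)}$)
$Q{\left(-75,589 \right)} - U{\left(251 + n{\left(-7 \right)} \right)} = -75 - \frac{1}{\left(251 - \frac{3}{2}\right) \left(4157 + 2 \left(251 - \frac{3}{2}\right)\right)} = -75 - \frac{1}{\frac{499}{2} \left(4157 + 2 \cdot \frac{499}{2}\right)} = -75 - \frac{2}{499 \left(4157 + 499\right)} = -75 - \frac{2}{499 \cdot 4656} = -75 - \frac{2}{499} \cdot \frac{1}{4656} = -75 - \frac{1}{1161672} = - \frac{87125401}{1161672}$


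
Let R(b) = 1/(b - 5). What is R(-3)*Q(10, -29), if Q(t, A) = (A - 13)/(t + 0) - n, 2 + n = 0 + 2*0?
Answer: 11/40 ≈ 0.27500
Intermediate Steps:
n = -2 (n = -2 + (0 + 2*0) = -2 + (0 + 0) = -2 + 0 = -2)
R(b) = 1/(-5 + b)
Q(t, A) = 2 + (-13 + A)/t (Q(t, A) = (A - 13)/(t + 0) - 1*(-2) = (-13 + A)/t + 2 = 2 + (-13 + A)/t)
R(-3)*Q(10, -29) = ((-13 - 29 + 2*10)/10)/(-5 - 3) = ((-13 - 29 + 20)/10)/(-8) = -(-22)/80 = -1/8*(-11/5) = 11/40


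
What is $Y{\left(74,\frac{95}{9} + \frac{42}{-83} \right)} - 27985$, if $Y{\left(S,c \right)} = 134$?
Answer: $-27851$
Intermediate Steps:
$Y{\left(74,\frac{95}{9} + \frac{42}{-83} \right)} - 27985 = 134 - 27985 = -27851$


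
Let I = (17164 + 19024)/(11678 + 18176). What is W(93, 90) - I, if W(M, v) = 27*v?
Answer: 36254516/14927 ≈ 2428.8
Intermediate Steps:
I = 18094/14927 (I = 36188/29854 = 36188*(1/29854) = 18094/14927 ≈ 1.2122)
W(93, 90) - I = 27*90 - 1*18094/14927 = 2430 - 18094/14927 = 36254516/14927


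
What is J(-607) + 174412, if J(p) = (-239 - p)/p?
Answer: 105867716/607 ≈ 1.7441e+5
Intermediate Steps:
J(p) = (-239 - p)/p
J(-607) + 174412 = (-239 - 1*(-607))/(-607) + 174412 = -(-239 + 607)/607 + 174412 = -1/607*368 + 174412 = -368/607 + 174412 = 105867716/607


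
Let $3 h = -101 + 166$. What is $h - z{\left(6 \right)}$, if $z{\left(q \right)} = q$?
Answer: $\frac{47}{3} \approx 15.667$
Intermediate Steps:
$h = \frac{65}{3}$ ($h = \frac{-101 + 166}{3} = \frac{1}{3} \cdot 65 = \frac{65}{3} \approx 21.667$)
$h - z{\left(6 \right)} = \frac{65}{3} - 6 = \frac{47}{3}$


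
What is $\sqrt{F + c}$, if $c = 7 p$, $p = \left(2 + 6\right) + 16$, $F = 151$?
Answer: $\sqrt{319} \approx 17.861$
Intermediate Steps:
$p = 24$ ($p = 8 + 16 = 24$)
$c = 168$ ($c = 7 \cdot 24 = 168$)
$\sqrt{F + c} = \sqrt{151 + 168} = \sqrt{319}$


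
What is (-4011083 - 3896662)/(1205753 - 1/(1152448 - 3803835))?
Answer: -20966492292315/3196917829412 ≈ -6.5583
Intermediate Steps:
(-4011083 - 3896662)/(1205753 - 1/(1152448 - 3803835)) = -7907745/(1205753 - 1/(-2651387)) = -7907745/(1205753 - 1*(-1/2651387)) = -7907745/(1205753 + 1/2651387) = -7907745/3196917829412/2651387 = -7907745*2651387/3196917829412 = -20966492292315/3196917829412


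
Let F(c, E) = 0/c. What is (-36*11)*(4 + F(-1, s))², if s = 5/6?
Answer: -6336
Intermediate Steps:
s = ⅚ (s = 5*(⅙) = ⅚ ≈ 0.83333)
F(c, E) = 0
(-36*11)*(4 + F(-1, s))² = (-36*11)*(4 + 0)² = -396*4² = -396*16 = -6336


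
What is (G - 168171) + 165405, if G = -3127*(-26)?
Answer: 78536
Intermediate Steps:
G = 81302
(G - 168171) + 165405 = (81302 - 168171) + 165405 = -86869 + 165405 = 78536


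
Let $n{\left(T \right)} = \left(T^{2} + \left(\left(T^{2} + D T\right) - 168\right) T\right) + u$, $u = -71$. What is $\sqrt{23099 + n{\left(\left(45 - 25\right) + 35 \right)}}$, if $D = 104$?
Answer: $2 \sqrt{124447} \approx 705.54$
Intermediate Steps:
$n{\left(T \right)} = -71 + T^{2} + T \left(-168 + T^{2} + 104 T\right)$ ($n{\left(T \right)} = \left(T^{2} + \left(\left(T^{2} + 104 T\right) - 168\right) T\right) - 71 = \left(T^{2} + \left(-168 + T^{2} + 104 T\right) T\right) - 71 = \left(T^{2} + T \left(-168 + T^{2} + 104 T\right)\right) - 71 = -71 + T^{2} + T \left(-168 + T^{2} + 104 T\right)$)
$\sqrt{23099 + n{\left(\left(45 - 25\right) + 35 \right)}} = \sqrt{23099 - \left(71 - \left(\left(45 - 25\right) + 35\right)^{3} - 105 \left(\left(45 - 25\right) + 35\right)^{2} + 168 \left(\left(45 - 25\right) + 35\right)\right)} = \sqrt{23099 - \left(71 - \left(20 + 35\right)^{3} - 105 \left(20 + 35\right)^{2} + 168 \left(20 + 35\right)\right)} = \sqrt{23099 + \left(-71 + 55^{3} - 9240 + 105 \cdot 55^{2}\right)} = \sqrt{23099 + \left(-71 + 166375 - 9240 + 105 \cdot 3025\right)} = \sqrt{23099 + \left(-71 + 166375 - 9240 + 317625\right)} = \sqrt{23099 + 474689} = \sqrt{497788} = 2 \sqrt{124447}$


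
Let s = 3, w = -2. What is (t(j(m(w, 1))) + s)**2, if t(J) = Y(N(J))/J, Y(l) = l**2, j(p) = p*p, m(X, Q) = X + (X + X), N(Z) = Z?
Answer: 1521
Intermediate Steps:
m(X, Q) = 3*X (m(X, Q) = X + 2*X = 3*X)
j(p) = p**2
t(J) = J (t(J) = J**2/J = J)
(t(j(m(w, 1))) + s)**2 = ((3*(-2))**2 + 3)**2 = ((-6)**2 + 3)**2 = (36 + 3)**2 = 39**2 = 1521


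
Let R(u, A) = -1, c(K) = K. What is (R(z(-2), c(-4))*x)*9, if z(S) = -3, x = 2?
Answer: -18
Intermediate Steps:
(R(z(-2), c(-4))*x)*9 = -1*2*9 = -2*9 = -18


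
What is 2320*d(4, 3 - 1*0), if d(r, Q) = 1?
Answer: 2320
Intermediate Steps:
2320*d(4, 3 - 1*0) = 2320*1 = 2320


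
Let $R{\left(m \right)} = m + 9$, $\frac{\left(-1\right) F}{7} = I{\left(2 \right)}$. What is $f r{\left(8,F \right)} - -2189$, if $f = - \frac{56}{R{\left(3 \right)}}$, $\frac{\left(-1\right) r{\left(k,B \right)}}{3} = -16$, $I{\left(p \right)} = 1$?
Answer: $1965$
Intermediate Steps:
$F = -7$ ($F = \left(-7\right) 1 = -7$)
$R{\left(m \right)} = 9 + m$
$r{\left(k,B \right)} = 48$ ($r{\left(k,B \right)} = \left(-3\right) \left(-16\right) = 48$)
$f = - \frac{14}{3}$ ($f = - \frac{56}{9 + 3} = - \frac{56}{12} = \left(-56\right) \frac{1}{12} = - \frac{14}{3} \approx -4.6667$)
$f r{\left(8,F \right)} - -2189 = \left(- \frac{14}{3}\right) 48 - -2189 = -224 + 2189 = 1965$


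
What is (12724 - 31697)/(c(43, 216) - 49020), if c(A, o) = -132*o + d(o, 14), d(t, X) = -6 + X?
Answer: 18973/77524 ≈ 0.24474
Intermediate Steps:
c(A, o) = 8 - 132*o (c(A, o) = -132*o + (-6 + 14) = -132*o + 8 = 8 - 132*o)
(12724 - 31697)/(c(43, 216) - 49020) = (12724 - 31697)/((8 - 132*216) - 49020) = -18973/((8 - 28512) - 49020) = -18973/(-28504 - 49020) = -18973/(-77524) = -18973*(-1/77524) = 18973/77524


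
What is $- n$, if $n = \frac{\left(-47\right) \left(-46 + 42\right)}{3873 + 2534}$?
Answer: $- \frac{188}{6407} \approx -0.029343$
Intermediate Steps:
$n = \frac{188}{6407}$ ($n = \frac{\left(-47\right) \left(-4\right)}{6407} = 188 \cdot \frac{1}{6407} = \frac{188}{6407} \approx 0.029343$)
$- n = \left(-1\right) \frac{188}{6407} = - \frac{188}{6407}$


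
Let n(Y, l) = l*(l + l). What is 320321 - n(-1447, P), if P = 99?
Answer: 300719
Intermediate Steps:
n(Y, l) = 2*l**2 (n(Y, l) = l*(2*l) = 2*l**2)
320321 - n(-1447, P) = 320321 - 2*99**2 = 320321 - 2*9801 = 320321 - 1*19602 = 320321 - 19602 = 300719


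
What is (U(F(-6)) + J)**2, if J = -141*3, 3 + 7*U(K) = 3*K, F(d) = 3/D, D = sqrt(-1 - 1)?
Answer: 2510073/14 + 26676*I*sqrt(2)/49 ≈ 1.7929e+5 + 769.91*I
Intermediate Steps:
D = I*sqrt(2) (D = sqrt(-2) = I*sqrt(2) ≈ 1.4142*I)
F(d) = -3*I*sqrt(2)/2 (F(d) = 3/((I*sqrt(2))) = 3*(-I*sqrt(2)/2) = -3*I*sqrt(2)/2)
U(K) = -3/7 + 3*K/7 (U(K) = -3/7 + (3*K)/7 = -3/7 + 3*K/7)
J = -423
(U(F(-6)) + J)**2 = ((-3/7 + 3*(-3*I*sqrt(2)/2)/7) - 423)**2 = ((-3/7 - 9*I*sqrt(2)/14) - 423)**2 = (-2964/7 - 9*I*sqrt(2)/14)**2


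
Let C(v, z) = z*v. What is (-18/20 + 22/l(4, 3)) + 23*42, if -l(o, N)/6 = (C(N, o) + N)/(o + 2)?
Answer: 28909/30 ≈ 963.63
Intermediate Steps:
C(v, z) = v*z
l(o, N) = -6*(N + N*o)/(2 + o) (l(o, N) = -6*(N*o + N)/(o + 2) = -6*(N + N*o)/(2 + o))
(-18/20 + 22/l(4, 3)) + 23*42 = (-18/20 + 22/((6*3*(-1 - 1*4)/(2 + 4)))) + 23*42 = (-18*1/20 + 22/((6*3*(-1 - 4)/6))) + 966 = (-9/10 + 22/((6*3*(1/6)*(-5)))) + 966 = (-9/10 + 22/(-15)) + 966 = (-9/10 + 22*(-1/15)) + 966 = (-9/10 - 22/15) + 966 = -71/30 + 966 = 28909/30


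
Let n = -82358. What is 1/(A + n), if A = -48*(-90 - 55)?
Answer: -1/75398 ≈ -1.3263e-5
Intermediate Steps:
A = 6960 (A = -48*(-145) = 6960)
1/(A + n) = 1/(6960 - 82358) = 1/(-75398) = -1/75398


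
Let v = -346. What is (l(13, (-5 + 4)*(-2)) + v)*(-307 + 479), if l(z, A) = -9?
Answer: -61060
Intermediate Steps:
(l(13, (-5 + 4)*(-2)) + v)*(-307 + 479) = (-9 - 346)*(-307 + 479) = -355*172 = -61060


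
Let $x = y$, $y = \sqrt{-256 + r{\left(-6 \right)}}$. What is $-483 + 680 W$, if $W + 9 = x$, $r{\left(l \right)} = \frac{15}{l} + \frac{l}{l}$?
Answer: $-6603 + 340 i \sqrt{1030} \approx -6603.0 + 10912.0 i$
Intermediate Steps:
$r{\left(l \right)} = 1 + \frac{15}{l}$ ($r{\left(l \right)} = \frac{15}{l} + 1 = 1 + \frac{15}{l}$)
$y = \frac{i \sqrt{1030}}{2}$ ($y = \sqrt{-256 + \frac{15 - 6}{-6}} = \sqrt{-256 - \frac{3}{2}} = \sqrt{- \frac{515}{2}} = \frac{i \sqrt{1030}}{2} \approx 16.047 i$)
$x = \frac{i \sqrt{1030}}{2} \approx 16.047 i$
$W = -9 + \frac{i \sqrt{1030}}{2} \approx -9.0 + 16.047 i$
$-483 + 680 W = -483 + 680 \left(-9 + \frac{i \sqrt{1030}}{2}\right) = -483 - \left(6120 - 340 i \sqrt{1030}\right) = -6603 + 340 i \sqrt{1030}$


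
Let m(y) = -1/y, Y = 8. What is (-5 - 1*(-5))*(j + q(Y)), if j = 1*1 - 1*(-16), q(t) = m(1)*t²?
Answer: 0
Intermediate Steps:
q(t) = -t² (q(t) = (-1/1)*t² = (-1*1)*t² = -t²)
j = 17 (j = 1 + 16 = 17)
(-5 - 1*(-5))*(j + q(Y)) = (-5 - 1*(-5))*(17 - 1*8²) = (-5 + 5)*(17 - 1*64) = 0*(17 - 64) = 0*(-47) = 0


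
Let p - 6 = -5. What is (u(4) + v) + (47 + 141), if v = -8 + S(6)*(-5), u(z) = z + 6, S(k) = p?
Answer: 185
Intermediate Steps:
p = 1 (p = 6 - 5 = 1)
S(k) = 1
u(z) = 6 + z
v = -13 (v = -8 + 1*(-5) = -8 - 5 = -13)
(u(4) + v) + (47 + 141) = ((6 + 4) - 13) + (47 + 141) = (10 - 13) + 188 = -3 + 188 = 185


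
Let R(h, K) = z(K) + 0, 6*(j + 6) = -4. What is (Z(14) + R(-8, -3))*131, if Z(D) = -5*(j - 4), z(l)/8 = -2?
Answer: 14672/3 ≈ 4890.7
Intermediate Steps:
j = -20/3 (j = -6 + (⅙)*(-4) = -6 - ⅔ = -20/3 ≈ -6.6667)
z(l) = -16 (z(l) = 8*(-2) = -16)
Z(D) = 160/3 (Z(D) = -5*(-20/3 - 4) = -5*(-32/3) = 160/3)
R(h, K) = -16 (R(h, K) = -16 + 0 = -16)
(Z(14) + R(-8, -3))*131 = (160/3 - 16)*131 = (112/3)*131 = 14672/3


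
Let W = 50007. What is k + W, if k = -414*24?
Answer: 40071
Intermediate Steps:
k = -9936
k + W = -9936 + 50007 = 40071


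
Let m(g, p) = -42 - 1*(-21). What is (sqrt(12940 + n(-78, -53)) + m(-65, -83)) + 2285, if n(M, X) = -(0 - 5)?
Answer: 2264 + sqrt(12945) ≈ 2377.8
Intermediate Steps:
m(g, p) = -21 (m(g, p) = -42 + 21 = -21)
n(M, X) = 5 (n(M, X) = -1*(-5) = 5)
(sqrt(12940 + n(-78, -53)) + m(-65, -83)) + 2285 = (sqrt(12940 + 5) - 21) + 2285 = (sqrt(12945) - 21) + 2285 = (-21 + sqrt(12945)) + 2285 = 2264 + sqrt(12945)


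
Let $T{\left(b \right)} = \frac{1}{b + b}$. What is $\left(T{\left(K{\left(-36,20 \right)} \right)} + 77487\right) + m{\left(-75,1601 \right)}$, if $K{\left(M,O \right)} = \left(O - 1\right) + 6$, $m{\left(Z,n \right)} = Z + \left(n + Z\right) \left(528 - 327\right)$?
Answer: $\frac{19206901}{50} \approx 3.8414 \cdot 10^{5}$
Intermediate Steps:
$m{\left(Z,n \right)} = 201 n + 202 Z$ ($m{\left(Z,n \right)} = Z + \left(Z + n\right) 201 = Z + \left(201 Z + 201 n\right) = 201 n + 202 Z$)
$K{\left(M,O \right)} = 5 + O$ ($K{\left(M,O \right)} = \left(-1 + O\right) + 6 = 5 + O$)
$T{\left(b \right)} = \frac{1}{2 b}$
$\left(T{\left(K{\left(-36,20 \right)} \right)} + 77487\right) + m{\left(-75,1601 \right)} = \left(\frac{1}{2 \left(5 + 20\right)} + 77487\right) + \left(201 \cdot 1601 + 202 \left(-75\right)\right) = \left(\frac{1}{2 \cdot 25} + 77487\right) + \left(321801 - 15150\right) = \left(\frac{1}{2} \cdot \frac{1}{25} + 77487\right) + 306651 = \left(\frac{1}{50} + 77487\right) + 306651 = \frac{3874351}{50} + 306651 = \frac{19206901}{50}$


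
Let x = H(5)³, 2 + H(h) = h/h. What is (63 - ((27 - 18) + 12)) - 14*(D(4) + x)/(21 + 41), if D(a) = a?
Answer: 1281/31 ≈ 41.323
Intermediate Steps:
H(h) = -1 (H(h) = -2 + h/h = -2 + 1 = -1)
x = -1 (x = (-1)³ = -1)
(63 - ((27 - 18) + 12)) - 14*(D(4) + x)/(21 + 41) = (63 - ((27 - 18) + 12)) - 14*(4 - 1)/(21 + 41) = (63 - (9 + 12)) - 42/62 = (63 - 1*21) - 42/62 = (63 - 21) - 14*3/62 = 42 - 21/31 = 1281/31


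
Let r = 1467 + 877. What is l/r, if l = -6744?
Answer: -843/293 ≈ -2.8771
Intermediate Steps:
r = 2344
l/r = -6744/2344 = -6744*1/2344 = -843/293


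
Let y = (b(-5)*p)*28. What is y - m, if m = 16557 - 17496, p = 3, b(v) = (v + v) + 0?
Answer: 99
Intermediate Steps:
b(v) = 2*v (b(v) = 2*v + 0 = 2*v)
m = -939
y = -840 (y = ((2*(-5))*3)*28 = -10*3*28 = -30*28 = -840)
y - m = -840 - 1*(-939) = -840 + 939 = 99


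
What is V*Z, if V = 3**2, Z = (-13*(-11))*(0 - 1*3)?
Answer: -3861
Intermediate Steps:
Z = -429 (Z = 143*(0 - 3) = 143*(-3) = -429)
V = 9
V*Z = 9*(-429) = -3861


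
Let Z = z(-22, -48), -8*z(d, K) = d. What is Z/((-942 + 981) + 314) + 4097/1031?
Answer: 5796305/1455772 ≈ 3.9816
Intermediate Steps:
z(d, K) = -d/8
Z = 11/4 (Z = -1/8*(-22) = 11/4 ≈ 2.7500)
Z/((-942 + 981) + 314) + 4097/1031 = 11/(4*((-942 + 981) + 314)) + 4097/1031 = 11/(4*(39 + 314)) + 4097*(1/1031) = (11/4)/353 + 4097/1031 = (11/4)*(1/353) + 4097/1031 = 11/1412 + 4097/1031 = 5796305/1455772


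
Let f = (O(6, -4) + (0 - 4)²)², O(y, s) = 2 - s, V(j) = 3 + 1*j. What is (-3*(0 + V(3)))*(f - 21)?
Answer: -8334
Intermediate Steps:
V(j) = 3 + j
f = 484 (f = ((2 - 1*(-4)) + (0 - 4)²)² = ((2 + 4) + (-4)²)² = (6 + 16)² = 22² = 484)
(-3*(0 + V(3)))*(f - 21) = (-3*(0 + (3 + 3)))*(484 - 21) = -3*(0 + 6)*463 = -3*6*463 = -18*463 = -8334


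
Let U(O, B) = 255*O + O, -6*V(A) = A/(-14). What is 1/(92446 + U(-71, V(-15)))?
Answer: 1/74270 ≈ 1.3464e-5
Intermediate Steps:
V(A) = A/84 (V(A) = -A/(6*(-14)) = -A*(-1)/(6*14) = -(-1)*A/84 = A/84)
U(O, B) = 256*O
1/(92446 + U(-71, V(-15))) = 1/(92446 + 256*(-71)) = 1/(92446 - 18176) = 1/74270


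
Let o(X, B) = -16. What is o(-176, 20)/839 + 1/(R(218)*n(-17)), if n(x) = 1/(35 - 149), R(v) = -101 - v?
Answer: 90542/267641 ≈ 0.33830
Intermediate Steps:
n(x) = -1/114 (n(x) = 1/(-114) = -1/114)
o(-176, 20)/839 + 1/(R(218)*n(-17)) = -16/839 + 1/((-101 - 1*218)*(-1/114)) = -16*1/839 - 114/(-101 - 218) = -16/839 - 114/(-319) = -16/839 - 1/319*(-114) = -16/839 + 114/319 = 90542/267641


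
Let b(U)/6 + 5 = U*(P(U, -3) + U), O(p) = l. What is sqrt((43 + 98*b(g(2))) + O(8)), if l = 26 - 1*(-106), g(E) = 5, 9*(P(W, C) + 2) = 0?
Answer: sqrt(6055) ≈ 77.814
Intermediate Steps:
P(W, C) = -2 (P(W, C) = -2 + (1/9)*0 = -2 + 0 = -2)
l = 132 (l = 26 + 106 = 132)
O(p) = 132
b(U) = -30 + 6*U*(-2 + U) (b(U) = -30 + 6*(U*(-2 + U)) = -30 + 6*U*(-2 + U))
sqrt((43 + 98*b(g(2))) + O(8)) = sqrt((43 + 98*(-30 - 12*5 + 6*5**2)) + 132) = sqrt((43 + 98*(-30 - 60 + 6*25)) + 132) = sqrt((43 + 98*(-30 - 60 + 150)) + 132) = sqrt((43 + 98*60) + 132) = sqrt((43 + 5880) + 132) = sqrt(5923 + 132) = sqrt(6055)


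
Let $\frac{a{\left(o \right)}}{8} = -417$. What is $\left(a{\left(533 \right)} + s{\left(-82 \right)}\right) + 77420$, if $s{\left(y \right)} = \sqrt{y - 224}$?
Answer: $74084 + 3 i \sqrt{34} \approx 74084.0 + 17.493 i$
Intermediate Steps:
$s{\left(y \right)} = \sqrt{-224 + y}$
$a{\left(o \right)} = -3336$ ($a{\left(o \right)} = 8 \left(-417\right) = -3336$)
$\left(a{\left(533 \right)} + s{\left(-82 \right)}\right) + 77420 = \left(-3336 + \sqrt{-224 - 82}\right) + 77420 = \left(-3336 + \sqrt{-306}\right) + 77420 = \left(-3336 + 3 i \sqrt{34}\right) + 77420 = 74084 + 3 i \sqrt{34}$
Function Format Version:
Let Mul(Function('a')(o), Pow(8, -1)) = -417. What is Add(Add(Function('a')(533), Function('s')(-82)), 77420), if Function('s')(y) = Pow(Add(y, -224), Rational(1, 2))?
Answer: Add(74084, Mul(3, I, Pow(34, Rational(1, 2)))) ≈ Add(74084., Mul(17.493, I))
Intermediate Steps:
Function('s')(y) = Pow(Add(-224, y), Rational(1, 2))
Function('a')(o) = -3336 (Function('a')(o) = Mul(8, -417) = -3336)
Add(Add(Function('a')(533), Function('s')(-82)), 77420) = Add(Add(-3336, Pow(Add(-224, -82), Rational(1, 2))), 77420) = Add(Add(-3336, Pow(-306, Rational(1, 2))), 77420) = Add(Add(-3336, Mul(3, I, Pow(34, Rational(1, 2)))), 77420) = Add(74084, Mul(3, I, Pow(34, Rational(1, 2))))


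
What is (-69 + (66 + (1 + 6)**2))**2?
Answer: 2116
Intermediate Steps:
(-69 + (66 + (1 + 6)**2))**2 = (-69 + (66 + 7**2))**2 = (-69 + (66 + 49))**2 = (-69 + 115)**2 = 46**2 = 2116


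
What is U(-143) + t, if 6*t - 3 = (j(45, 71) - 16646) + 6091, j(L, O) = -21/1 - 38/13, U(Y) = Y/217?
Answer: -9948611/5642 ≈ -1763.3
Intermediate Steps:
U(Y) = Y/217 (U(Y) = Y*(1/217) = Y/217)
j(L, O) = -311/13 (j(L, O) = -21*1 - 38*1/13 = -21 - 38/13 = -311/13)
t = -45829/26 (t = ½ + ((-311/13 - 16646) + 6091)/6 = ½ + (-216709/13 + 6091)/6 = ½ + (⅙)*(-137526/13) = ½ - 22921/13 = -45829/26 ≈ -1762.7)
U(-143) + t = (1/217)*(-143) - 45829/26 = -143/217 - 45829/26 = -9948611/5642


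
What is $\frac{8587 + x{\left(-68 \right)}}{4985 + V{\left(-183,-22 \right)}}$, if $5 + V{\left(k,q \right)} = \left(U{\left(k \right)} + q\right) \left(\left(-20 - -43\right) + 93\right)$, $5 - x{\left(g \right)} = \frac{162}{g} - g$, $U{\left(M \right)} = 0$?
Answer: $\frac{289897}{82552} \approx 3.5117$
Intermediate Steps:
$x{\left(g \right)} = 5 + g - \frac{162}{g}$ ($x{\left(g \right)} = 5 - \left(\frac{162}{g} - g\right) = 5 - \left(- g + \frac{162}{g}\right) = 5 + \left(g - \frac{162}{g}\right) = 5 + g - \frac{162}{g}$)
$V{\left(k,q \right)} = -5 + 116 q$ ($V{\left(k,q \right)} = -5 + \left(0 + q\right) \left(\left(-20 - -43\right) + 93\right) = -5 + q \left(\left(-20 + 43\right) + 93\right) = -5 + q \left(23 + 93\right) = -5 + q 116 = -5 + 116 q$)
$\frac{8587 + x{\left(-68 \right)}}{4985 + V{\left(-183,-22 \right)}} = \frac{8587 - \left(63 - \frac{81}{34}\right)}{4985 + \left(-5 + 116 \left(-22\right)\right)} = \frac{8587 - \frac{2061}{34}}{4985 - 2557} = \frac{8587 + \left(5 - 68 + \frac{81}{34}\right)}{4985 - 2557} = \frac{8587 - \frac{2061}{34}}{2428} = \frac{289897}{34} \cdot \frac{1}{2428} = \frac{289897}{82552}$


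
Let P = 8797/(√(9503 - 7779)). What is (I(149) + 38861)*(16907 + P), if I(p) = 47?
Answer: 657817556 + 171136838*√431/431 ≈ 6.6606e+8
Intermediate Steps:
P = 8797*√431/862 (P = 8797/(√1724) = 8797/((2*√431)) = 8797*(√431/862) = 8797*√431/862 ≈ 211.87)
(I(149) + 38861)*(16907 + P) = (47 + 38861)*(16907 + 8797*√431/862) = 38908*(16907 + 8797*√431/862) = 657817556 + 171136838*√431/431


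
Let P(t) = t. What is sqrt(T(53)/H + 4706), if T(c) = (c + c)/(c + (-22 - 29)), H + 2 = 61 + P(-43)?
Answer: sqrt(75349)/4 ≈ 68.624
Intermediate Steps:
H = 16 (H = -2 + (61 - 43) = -2 + 18 = 16)
T(c) = 2*c/(-51 + c) (T(c) = (2*c)/(c - 51) = (2*c)/(-51 + c) = 2*c/(-51 + c))
sqrt(T(53)/H + 4706) = sqrt((2*53/(-51 + 53))/16 + 4706) = sqrt((2*53/2)*(1/16) + 4706) = sqrt((2*53*(1/2))*(1/16) + 4706) = sqrt(53*(1/16) + 4706) = sqrt(53/16 + 4706) = sqrt(75349/16) = sqrt(75349)/4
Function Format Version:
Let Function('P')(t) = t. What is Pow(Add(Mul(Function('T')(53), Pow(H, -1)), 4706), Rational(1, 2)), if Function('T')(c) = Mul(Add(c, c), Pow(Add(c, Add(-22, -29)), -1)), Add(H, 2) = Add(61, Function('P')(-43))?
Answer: Mul(Rational(1, 4), Pow(75349, Rational(1, 2))) ≈ 68.624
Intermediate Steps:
H = 16 (H = Add(-2, Add(61, -43)) = Add(-2, 18) = 16)
Function('T')(c) = Mul(2, c, Pow(Add(-51, c), -1)) (Function('T')(c) = Mul(Mul(2, c), Pow(Add(c, -51), -1)) = Mul(Mul(2, c), Pow(Add(-51, c), -1)) = Mul(2, c, Pow(Add(-51, c), -1)))
Pow(Add(Mul(Function('T')(53), Pow(H, -1)), 4706), Rational(1, 2)) = Pow(Add(Mul(Mul(2, 53, Pow(Add(-51, 53), -1)), Pow(16, -1)), 4706), Rational(1, 2)) = Pow(Add(Mul(Mul(2, 53, Pow(2, -1)), Rational(1, 16)), 4706), Rational(1, 2)) = Pow(Add(Mul(Mul(2, 53, Rational(1, 2)), Rational(1, 16)), 4706), Rational(1, 2)) = Pow(Add(Mul(53, Rational(1, 16)), 4706), Rational(1, 2)) = Pow(Add(Rational(53, 16), 4706), Rational(1, 2)) = Pow(Rational(75349, 16), Rational(1, 2)) = Mul(Rational(1, 4), Pow(75349, Rational(1, 2)))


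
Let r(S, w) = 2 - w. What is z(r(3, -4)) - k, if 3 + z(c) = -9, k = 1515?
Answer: -1527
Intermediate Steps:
z(c) = -12 (z(c) = -3 - 9 = -12)
z(r(3, -4)) - k = -12 - 1*1515 = -12 - 1515 = -1527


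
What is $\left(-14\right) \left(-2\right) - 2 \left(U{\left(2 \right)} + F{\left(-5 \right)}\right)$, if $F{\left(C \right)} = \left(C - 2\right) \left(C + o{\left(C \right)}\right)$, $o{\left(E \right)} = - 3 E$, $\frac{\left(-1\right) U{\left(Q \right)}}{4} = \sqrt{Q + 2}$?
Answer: $184$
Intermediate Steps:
$U{\left(Q \right)} = - 4 \sqrt{2 + Q}$ ($U{\left(Q \right)} = - 4 \sqrt{Q + 2} = - 4 \sqrt{2 + Q}$)
$F{\left(C \right)} = - 2 C \left(-2 + C\right)$ ($F{\left(C \right)} = \left(C - 2\right) \left(C - 3 C\right) = \left(-2 + C\right) \left(- 2 C\right) = - 2 C \left(-2 + C\right)$)
$\left(-14\right) \left(-2\right) - 2 \left(U{\left(2 \right)} + F{\left(-5 \right)}\right) = \left(-14\right) \left(-2\right) - 2 \left(- 4 \sqrt{2 + 2} + 2 \left(-5\right) \left(2 - -5\right)\right) = 28 - 2 \left(- 4 \sqrt{4} + 2 \left(-5\right) \left(2 + 5\right)\right) = 28 - 2 \left(\left(-4\right) 2 + 2 \left(-5\right) 7\right) = 28 - 2 \left(-8 - 70\right) = 28 - -156 = 28 + 156 = 184$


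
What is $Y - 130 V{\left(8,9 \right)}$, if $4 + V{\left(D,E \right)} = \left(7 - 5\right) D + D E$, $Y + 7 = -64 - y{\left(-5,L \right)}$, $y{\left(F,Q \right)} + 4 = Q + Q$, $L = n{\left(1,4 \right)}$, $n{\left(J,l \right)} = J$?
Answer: $-10989$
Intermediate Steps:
$L = 1$
$y{\left(F,Q \right)} = -4 + 2 Q$ ($y{\left(F,Q \right)} = -4 + \left(Q + Q\right) = -4 + 2 Q$)
$Y = -69$ ($Y = -7 - \left(60 + 2\right) = -7 - 62 = -69$)
$V{\left(D,E \right)} = -4 + 2 D + D E$ ($V{\left(D,E \right)} = -4 + \left(\left(7 - 5\right) D + D E\right) = -4 + \left(2 D + D E\right) = -4 + 2 D + D E$)
$Y - 130 V{\left(8,9 \right)} = -69 - 130 \left(-4 + 2 \cdot 8 + 8 \cdot 9\right) = -69 - 130 \left(-4 + 16 + 72\right) = -69 - 10920 = -10989$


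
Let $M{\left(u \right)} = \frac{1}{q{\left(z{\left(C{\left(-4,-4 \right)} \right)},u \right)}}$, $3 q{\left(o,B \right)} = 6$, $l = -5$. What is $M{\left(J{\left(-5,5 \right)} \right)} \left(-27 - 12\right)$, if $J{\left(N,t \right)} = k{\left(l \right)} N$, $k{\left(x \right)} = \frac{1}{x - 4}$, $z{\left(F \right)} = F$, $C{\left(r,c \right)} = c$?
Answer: $- \frac{39}{2} \approx -19.5$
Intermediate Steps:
$q{\left(o,B \right)} = 2$ ($q{\left(o,B \right)} = \frac{1}{3} \cdot 6 = 2$)
$k{\left(x \right)} = \frac{1}{-4 + x}$
$J{\left(N,t \right)} = - \frac{N}{9}$ ($J{\left(N,t \right)} = \frac{N}{-4 - 5} = \frac{N}{-9} = - \frac{N}{9}$)
$M{\left(u \right)} = \frac{1}{2}$
$M{\left(J{\left(-5,5 \right)} \right)} \left(-27 - 12\right) = \frac{-27 - 12}{2} = \frac{1}{2} \left(-39\right) = - \frac{39}{2}$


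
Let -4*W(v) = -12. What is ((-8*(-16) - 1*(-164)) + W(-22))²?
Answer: 87025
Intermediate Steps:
W(v) = 3 (W(v) = -¼*(-12) = 3)
((-8*(-16) - 1*(-164)) + W(-22))² = ((-8*(-16) - 1*(-164)) + 3)² = ((128 + 164) + 3)² = (292 + 3)² = 295² = 87025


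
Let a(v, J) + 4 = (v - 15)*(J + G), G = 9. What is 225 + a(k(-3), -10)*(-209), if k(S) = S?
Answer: -2701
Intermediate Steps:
a(v, J) = -4 + (-15 + v)*(9 + J) (a(v, J) = -4 + (v - 15)*(J + 9) = -4 + (-15 + v)*(9 + J))
225 + a(k(-3), -10)*(-209) = 225 + (-139 - 15*(-10) + 9*(-3) - 10*(-3))*(-209) = 225 + (-139 + 150 - 27 + 30)*(-209) = 225 + 14*(-209) = 225 - 2926 = -2701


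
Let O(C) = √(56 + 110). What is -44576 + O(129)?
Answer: -44576 + √166 ≈ -44563.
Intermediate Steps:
O(C) = √166
-44576 + O(129) = -44576 + √166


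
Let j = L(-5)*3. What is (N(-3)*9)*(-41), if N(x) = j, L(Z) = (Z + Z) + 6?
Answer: 4428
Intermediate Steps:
L(Z) = 6 + 2*Z (L(Z) = 2*Z + 6 = 6 + 2*Z)
j = -12 (j = (6 + 2*(-5))*3 = (6 - 10)*3 = -4*3 = -12)
N(x) = -12
(N(-3)*9)*(-41) = -12*9*(-41) = -108*(-41) = 4428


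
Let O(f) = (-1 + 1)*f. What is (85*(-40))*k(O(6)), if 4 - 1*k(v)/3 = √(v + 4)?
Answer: -20400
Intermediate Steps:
O(f) = 0 (O(f) = 0*f = 0)
k(v) = 12 - 3*√(4 + v) (k(v) = 12 - 3*√(v + 4) = 12 - 3*√(4 + v))
(85*(-40))*k(O(6)) = (85*(-40))*(12 - 3*√(4 + 0)) = -3400*(12 - 3*√4) = -3400*(12 - 3*2) = -3400*(12 - 6) = -3400*6 = -20400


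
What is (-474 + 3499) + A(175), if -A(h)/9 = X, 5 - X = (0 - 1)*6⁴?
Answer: -8684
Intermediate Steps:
X = 1301 (X = 5 - (0 - 1)*6⁴ = 5 - (-1)*1296 = 5 - 1*(-1296) = 5 + 1296 = 1301)
A(h) = -11709 (A(h) = -9*1301 = -11709)
(-474 + 3499) + A(175) = (-474 + 3499) - 11709 = 3025 - 11709 = -8684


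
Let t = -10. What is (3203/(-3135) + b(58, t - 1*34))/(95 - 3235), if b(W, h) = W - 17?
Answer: -31333/2460975 ≈ -0.012732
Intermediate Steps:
b(W, h) = -17 + W
(3203/(-3135) + b(58, t - 1*34))/(95 - 3235) = (3203/(-3135) + (-17 + 58))/(95 - 3235) = (3203*(-1/3135) + 41)/(-3140) = (-3203/3135 + 41)*(-1/3140) = (125332/3135)*(-1/3140) = -31333/2460975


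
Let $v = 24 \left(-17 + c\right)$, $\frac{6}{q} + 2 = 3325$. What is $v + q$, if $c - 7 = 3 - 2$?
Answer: $- \frac{717762}{3323} \approx -216.0$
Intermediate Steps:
$q = \frac{6}{3323}$ ($q = \frac{6}{-2 + 3325} = \frac{6}{3323} \approx 0.0018056$)
$c = 8$ ($c = 7 + \left(3 - 2\right) = 7 + 1 = 8$)
$v = -216$ ($v = 24 \left(-17 + 8\right) = 24 \left(-9\right) = -216$)
$v + q = -216 + \frac{6}{3323} = - \frac{717762}{3323}$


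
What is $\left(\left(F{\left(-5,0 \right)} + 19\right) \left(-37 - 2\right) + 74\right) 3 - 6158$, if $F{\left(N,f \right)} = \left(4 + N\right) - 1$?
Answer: $-7925$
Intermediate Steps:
$F{\left(N,f \right)} = 3 + N$
$\left(\left(F{\left(-5,0 \right)} + 19\right) \left(-37 - 2\right) + 74\right) 3 - 6158 = \left(\left(\left(3 - 5\right) + 19\right) \left(-37 - 2\right) + 74\right) 3 - 6158 = \left(\left(-2 + 19\right) \left(-39\right) + 74\right) 3 - 6158 = \left(17 \left(-39\right) + 74\right) 3 - 6158 = \left(-663 + 74\right) 3 - 6158 = \left(-589\right) 3 - 6158 = -1767 - 6158 = -7925$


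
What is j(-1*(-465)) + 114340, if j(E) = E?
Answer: 114805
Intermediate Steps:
j(-1*(-465)) + 114340 = -1*(-465) + 114340 = 465 + 114340 = 114805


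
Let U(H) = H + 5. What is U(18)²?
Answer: 529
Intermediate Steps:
U(H) = 5 + H
U(18)² = (5 + 18)² = 23² = 529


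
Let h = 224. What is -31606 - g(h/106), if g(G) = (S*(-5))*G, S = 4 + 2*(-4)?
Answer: -1677358/53 ≈ -31648.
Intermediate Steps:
S = -4 (S = 4 - 8 = -4)
g(G) = 20*G (g(G) = (-4*(-5))*G = 20*G)
-31606 - g(h/106) = -31606 - 20*224/106 = -31606 - 20*224*(1/106) = -31606 - 20*112/53 = -31606 - 1*2240/53 = -31606 - 2240/53 = -1677358/53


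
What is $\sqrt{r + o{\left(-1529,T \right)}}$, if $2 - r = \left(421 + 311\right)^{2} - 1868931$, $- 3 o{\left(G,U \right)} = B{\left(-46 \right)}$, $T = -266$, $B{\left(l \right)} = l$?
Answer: $\frac{\sqrt{11998119}}{3} \approx 1154.6$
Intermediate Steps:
$o{\left(G,U \right)} = \frac{46}{3}$ ($o{\left(G,U \right)} = \left(- \frac{1}{3}\right) \left(-46\right) = \frac{46}{3}$)
$r = 1333109$ ($r = 2 - \left(\left(421 + 311\right)^{2} - 1868931\right) = 2 - \left(732^{2} - 1868931\right) = 2 - \left(535824 - 1868931\right) = 2 - -1333107 = 2 + 1333107 = 1333109$)
$\sqrt{r + o{\left(-1529,T \right)}} = \sqrt{1333109 + \frac{46}{3}} = \sqrt{\frac{3999373}{3}} = \frac{\sqrt{11998119}}{3}$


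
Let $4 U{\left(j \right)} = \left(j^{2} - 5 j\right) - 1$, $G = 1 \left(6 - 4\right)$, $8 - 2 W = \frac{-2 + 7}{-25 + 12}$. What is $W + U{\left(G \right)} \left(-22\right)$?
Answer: $\frac{555}{13} \approx 42.692$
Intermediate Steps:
$W = \frac{109}{26}$ ($W = 4 - \frac{\left(-2 + 7\right) \frac{1}{-25 + 12}}{2} = 4 - \frac{5 \frac{1}{-13}}{2} = 4 - \frac{5 \left(- \frac{1}{13}\right)}{2} = 4 - - \frac{5}{26} = 4 + \frac{5}{26} = \frac{109}{26} \approx 4.1923$)
$G = 2$ ($G = 1 \cdot 2 = 2$)
$U{\left(j \right)} = - \frac{1}{4} - \frac{5 j}{4} + \frac{j^{2}}{4}$ ($U{\left(j \right)} = \frac{\left(j^{2} - 5 j\right) - 1}{4} = \frac{-1 + j^{2} - 5 j}{4} = - \frac{1}{4} - \frac{5 j}{4} + \frac{j^{2}}{4}$)
$W + U{\left(G \right)} \left(-22\right) = \frac{109}{26} + \left(- \frac{1}{4} - \frac{5}{2} + \frac{2^{2}}{4}\right) \left(-22\right) = \frac{109}{26} + \left(- \frac{1}{4} - \frac{5}{2} + \frac{1}{4} \cdot 4\right) \left(-22\right) = \frac{109}{26} + \left(- \frac{1}{4} - \frac{5}{2} + 1\right) \left(-22\right) = \frac{109}{26} - - \frac{77}{2} = \frac{109}{26} + \frac{77}{2} = \frac{555}{13}$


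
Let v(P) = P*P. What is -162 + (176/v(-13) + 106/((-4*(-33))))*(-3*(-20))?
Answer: -95428/1859 ≈ -51.333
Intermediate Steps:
v(P) = P²
-162 + (176/v(-13) + 106/((-4*(-33))))*(-3*(-20)) = -162 + (176/((-13)²) + 106/((-4*(-33))))*(-3*(-20)) = -162 + (176/169 + 106/132)*60 = -162 + (176*(1/169) + 106*(1/132))*60 = -162 + (176/169 + 53/66)*60 = -162 + (20573/11154)*60 = -162 + 205730/1859 = -95428/1859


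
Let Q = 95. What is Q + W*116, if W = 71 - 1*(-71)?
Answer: 16567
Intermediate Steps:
W = 142 (W = 71 + 71 = 142)
Q + W*116 = 95 + 142*116 = 95 + 16472 = 16567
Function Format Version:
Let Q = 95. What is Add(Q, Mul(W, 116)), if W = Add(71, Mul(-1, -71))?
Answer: 16567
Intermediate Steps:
W = 142 (W = Add(71, 71) = 142)
Add(Q, Mul(W, 116)) = Add(95, Mul(142, 116)) = Add(95, 16472) = 16567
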